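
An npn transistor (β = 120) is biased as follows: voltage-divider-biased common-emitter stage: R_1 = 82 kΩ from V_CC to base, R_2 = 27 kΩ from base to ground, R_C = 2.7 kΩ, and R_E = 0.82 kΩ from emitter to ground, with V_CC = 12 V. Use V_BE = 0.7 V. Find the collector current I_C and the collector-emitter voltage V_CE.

I_C ≈ 2.3 mA, V_CE ≈ 4 V

Thevenize the base divider: V_Th = V_CC·R_2/(R_1+R_2) = 12×27/109 = 2.97 V, R_Th = R_1‖R_2 = 20.3 kΩ.
Base-emitter loop: V_Th = I_B·R_Th + V_BE + (β+1)I_B·R_E, so I_B = (2.97 − 0.7) / (20.3 + 121×0.82) = 0.019 mA.
I_C = β·I_B = 120×0.019 = 2.28 mA, and I_E = (β+1)I_B = 2.3 mA.
V_CE = V_CC − I_C·R_C − I_E·R_E = 12 − 2.28×2.7 − 2.3×0.82 = 3.95 V.
V_CE = 3.95 V > 0.2 V confirms active-region operation.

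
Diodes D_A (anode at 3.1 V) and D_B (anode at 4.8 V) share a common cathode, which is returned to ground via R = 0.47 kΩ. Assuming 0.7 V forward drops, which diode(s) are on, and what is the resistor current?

Assume both conduct. Then node N would need to be at both 3.1−0.7 = 2.4 V and 4.8−0.7 = 4.1 V, which is impossible.
Assume only D_B conducts: V_N = 4.8 − 0.7 = 4.1 V, so I_R = 4.1/0.47 = 8.72 mA.
Check D_A: its anode-to-cathode voltage is 3.1 − 4.1 = -1 V < 0.7 V, so it is off. The assumption is consistent.

Only D_B conducts; I_R ≈ 8.7 mA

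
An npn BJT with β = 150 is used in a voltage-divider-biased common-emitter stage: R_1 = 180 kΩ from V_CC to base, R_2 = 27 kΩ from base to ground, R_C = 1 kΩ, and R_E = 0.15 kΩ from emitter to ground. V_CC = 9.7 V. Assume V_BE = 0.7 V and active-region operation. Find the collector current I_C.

Thevenize the base divider: V_Th = V_CC·R_2/(R_1+R_2) = 9.7×27/207 = 1.27 V, R_Th = R_1‖R_2 = 23.5 kΩ.
Base-emitter loop: V_Th = I_B·R_Th + V_BE + (β+1)I_B·R_E, so I_B = (1.27 − 0.7) / (23.5 + 151×0.15) = 0.0123 mA.
I_C = β·I_B = 150×0.0123 = 1.84 mA, and I_E = (β+1)I_B = 1.85 mA.
V_CE = V_CC − I_C·R_C − I_E·R_E = 9.7 − 1.84×1 − 1.85×0.15 = 7.58 V.
V_CE = 7.58 V > 0.2 V confirms active-region operation.

I_C ≈ 1.8 mA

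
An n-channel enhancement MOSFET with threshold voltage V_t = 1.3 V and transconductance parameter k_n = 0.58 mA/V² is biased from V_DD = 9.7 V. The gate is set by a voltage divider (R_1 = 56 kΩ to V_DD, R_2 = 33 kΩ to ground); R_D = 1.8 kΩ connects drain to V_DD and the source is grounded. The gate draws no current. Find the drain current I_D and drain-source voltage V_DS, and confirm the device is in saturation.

I_D ≈ 1.5 mA, V_DS ≈ 6.9 V

V_G = V_DD·R_2/(R_1+R_2) = 9.7×33/89 = 3.6 V. With the source grounded, V_GS = V_G = 3.6 V.
Assume saturation: I_D = (k_n/2)(V_GS − V_t)² = (0.58/2)×(3.6 − 1.3)² = 0.29×2.3² = 1.53 mA.
V_DS = V_DD − I_D·R_D = 9.7 − 1.53×1.8 = 6.95 V.
Saturation requires V_DS ≥ V_GS − V_t = 2.3 V; 6.95 ≥ 2.3 ✓.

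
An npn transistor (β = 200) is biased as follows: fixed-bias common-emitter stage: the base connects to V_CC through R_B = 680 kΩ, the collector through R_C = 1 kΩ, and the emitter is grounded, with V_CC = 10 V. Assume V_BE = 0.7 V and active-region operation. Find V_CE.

V_CE ≈ 7.3 V

Base loop: V_CC = I_B·R_B + V_BE, so I_B = (10 − 0.7)/680 kΩ = 0.0137 mA.
In the active region I_C = β·I_B = 200 × 0.0137 = 2.74 mA.
Collector loop: V_CE = V_CC − I_C·R_C = 10 − 2.74×1 = 7.26 V.
Since V_CE = 7.26 V > V_CE(sat) ≈ 0.2 V, the transistor is in the active region as assumed.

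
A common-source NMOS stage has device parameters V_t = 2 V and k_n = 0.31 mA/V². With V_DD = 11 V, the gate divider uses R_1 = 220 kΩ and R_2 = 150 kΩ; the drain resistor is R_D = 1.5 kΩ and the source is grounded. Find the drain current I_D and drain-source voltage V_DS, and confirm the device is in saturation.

V_G = V_DD·R_2/(R_1+R_2) = 11×150/370 = 4.46 V. With the source grounded, V_GS = V_G = 4.46 V.
Assume saturation: I_D = (k_n/2)(V_GS − V_t)² = (0.31/2)×(4.46 − 2)² = 0.155×2.46² = 0.938 mA.
V_DS = V_DD − I_D·R_D = 11 − 0.938×1.5 = 9.59 V.
Saturation requires V_DS ≥ V_GS − V_t = 2.46 V; 9.59 ≥ 2.46 ✓.

I_D ≈ 0.94 mA, V_DS ≈ 9.6 V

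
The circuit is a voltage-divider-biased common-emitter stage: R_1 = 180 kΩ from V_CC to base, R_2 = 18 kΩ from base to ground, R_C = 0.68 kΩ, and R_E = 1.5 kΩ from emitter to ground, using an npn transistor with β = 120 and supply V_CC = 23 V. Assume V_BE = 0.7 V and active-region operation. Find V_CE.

V_CE ≈ 21 V

Thevenize the base divider: V_Th = V_CC·R_2/(R_1+R_2) = 23×18/198 = 2.09 V, R_Th = R_1‖R_2 = 16.4 kΩ.
Base-emitter loop: V_Th = I_B·R_Th + V_BE + (β+1)I_B·R_E, so I_B = (2.09 − 0.7) / (16.4 + 121×1.5) = 0.00703 mA.
I_C = β·I_B = 120×0.00703 = 0.844 mA, and I_E = (β+1)I_B = 0.851 mA.
V_CE = V_CC − I_C·R_C − I_E·R_E = 23 − 0.844×0.68 − 0.851×1.5 = 21.2 V.
V_CE = 21.2 V > 0.2 V confirms active-region operation.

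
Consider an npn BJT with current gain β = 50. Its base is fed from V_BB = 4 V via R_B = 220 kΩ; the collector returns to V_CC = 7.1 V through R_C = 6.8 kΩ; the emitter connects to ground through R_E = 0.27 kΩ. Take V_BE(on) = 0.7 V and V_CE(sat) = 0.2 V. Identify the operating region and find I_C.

Assume active. Base-emitter loop: I_B = (V_BB − V_BE)/(R_B + (β+1)R_E) = (4 − 0.7)/(220 + 51×0.27) = 0.0141 mA.
I_C = β·I_B = 50×0.0141 = 0.706 mA.
V_CE = V_CC − I_C·R_C − I_E·R_E = 7.1 − 0.706×6.8 − 0.72×0.27 = 2.11 V > V_CE(sat), so the active-region assumption holds.

active; I_C ≈ 0.71 mA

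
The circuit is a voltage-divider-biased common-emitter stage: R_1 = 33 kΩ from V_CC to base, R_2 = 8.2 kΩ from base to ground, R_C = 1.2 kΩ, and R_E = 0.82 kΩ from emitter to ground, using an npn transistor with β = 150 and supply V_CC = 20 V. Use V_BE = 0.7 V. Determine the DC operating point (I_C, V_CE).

I_C ≈ 3.8 mA, V_CE ≈ 12 V

Thevenize the base divider: V_Th = V_CC·R_2/(R_1+R_2) = 20×8.2/41.2 = 3.98 V, R_Th = R_1‖R_2 = 6.57 kΩ.
Base-emitter loop: V_Th = I_B·R_Th + V_BE + (β+1)I_B·R_E, so I_B = (3.98 − 0.7) / (6.57 + 151×0.82) = 0.0252 mA.
I_C = β·I_B = 150×0.0252 = 3.77 mA, and I_E = (β+1)I_B = 3.8 mA.
V_CE = V_CC − I_C·R_C − I_E·R_E = 20 − 3.77×1.2 − 3.8×0.82 = 12.4 V.
V_CE = 12.4 V > 0.2 V confirms active-region operation.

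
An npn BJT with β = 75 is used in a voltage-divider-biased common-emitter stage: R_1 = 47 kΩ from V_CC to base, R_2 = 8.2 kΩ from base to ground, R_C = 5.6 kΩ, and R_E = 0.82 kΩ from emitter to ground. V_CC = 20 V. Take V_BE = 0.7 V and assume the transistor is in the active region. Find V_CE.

Thevenize the base divider: V_Th = V_CC·R_2/(R_1+R_2) = 20×8.2/55.2 = 2.97 V, R_Th = R_1‖R_2 = 6.98 kΩ.
Base-emitter loop: V_Th = I_B·R_Th + V_BE + (β+1)I_B·R_E, so I_B = (2.97 − 0.7) / (6.98 + 76×0.82) = 0.0328 mA.
I_C = β·I_B = 75×0.0328 = 2.46 mA, and I_E = (β+1)I_B = 2.49 mA.
V_CE = V_CC − I_C·R_C − I_E·R_E = 20 − 2.46×5.6 − 2.49×0.82 = 4.19 V.
V_CE = 4.19 V > 0.2 V confirms active-region operation.

V_CE ≈ 4.2 V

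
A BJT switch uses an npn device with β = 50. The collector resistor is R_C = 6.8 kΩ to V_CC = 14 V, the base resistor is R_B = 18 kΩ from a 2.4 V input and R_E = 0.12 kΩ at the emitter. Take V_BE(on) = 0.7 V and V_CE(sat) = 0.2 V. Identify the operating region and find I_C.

saturation; I_C ≈ 2 mA

Assume active: I_B = (2.4 − 0.7)/(18 + 51×0.12) = 0.0705 mA, I_C = β·I_B = 3.52 mA.
Then V_CE = 14 − 3.52×6.8 − 3.59×0.12 = -10.4 V < 0.2 V — the active assumption fails.
Re-solve with V_CE = 0.2 V. KCL at the emitter: V_E/R_E = (V_BB−0.7−V_E)/R_B + (V_CC−0.2−V_E)/R_C, giving V_E = 0.249 V.
I_C = (V_CC − 0.2 − V_E)/R_C = (13.8 − 0.249)/6.8 = 1.99 mA.
Check: I_B = (1.7 − 0.249)/18 = 0.0806 mA, and β·I_B = 4.03 mA > I_C, confirming saturation.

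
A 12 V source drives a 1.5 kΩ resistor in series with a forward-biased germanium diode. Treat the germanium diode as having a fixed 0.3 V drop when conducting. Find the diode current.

I ≈ 7.8 mA

KVL around the loop: 12 = V_D + I·R = 0.3 + I × 1.5 kΩ.
So I = (12 − 0.3) / 1.5 kΩ = 11.7 / 1.5 = 7.8 mA.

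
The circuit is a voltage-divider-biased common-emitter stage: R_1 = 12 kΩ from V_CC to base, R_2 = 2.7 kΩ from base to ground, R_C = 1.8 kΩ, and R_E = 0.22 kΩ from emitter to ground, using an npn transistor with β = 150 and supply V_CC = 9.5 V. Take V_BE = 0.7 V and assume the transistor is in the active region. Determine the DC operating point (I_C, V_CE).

Thevenize the base divider: V_Th = V_CC·R_2/(R_1+R_2) = 9.5×2.7/14.7 = 1.74 V, R_Th = R_1‖R_2 = 2.2 kΩ.
Base-emitter loop: V_Th = I_B·R_Th + V_BE + (β+1)I_B·R_E, so I_B = (1.74 − 0.7) / (2.2 + 151×0.22) = 0.0295 mA.
I_C = β·I_B = 150×0.0295 = 4.42 mA, and I_E = (β+1)I_B = 4.45 mA.
V_CE = V_CC − I_C·R_C − I_E·R_E = 9.5 − 4.42×1.8 − 4.45×0.22 = 0.556 V.
V_CE = 0.556 V > 0.2 V confirms active-region operation.

I_C ≈ 4.4 mA, V_CE ≈ 0.56 V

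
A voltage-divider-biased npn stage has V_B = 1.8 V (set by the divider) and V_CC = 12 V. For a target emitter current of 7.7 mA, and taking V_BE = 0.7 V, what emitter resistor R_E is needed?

R_E ≈ 0.14 kΩ

V_E = V_B − V_BE = 1.8 − 0.7 = 1.1 V.
R_E = V_E / I_E = 1.1 / 7.7 = 0.143 kΩ.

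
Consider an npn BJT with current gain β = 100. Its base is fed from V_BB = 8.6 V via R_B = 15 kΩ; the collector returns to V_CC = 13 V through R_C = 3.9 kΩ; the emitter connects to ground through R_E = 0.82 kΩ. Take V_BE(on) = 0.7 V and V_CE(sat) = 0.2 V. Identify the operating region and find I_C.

Assume active: I_B = (8.6 − 0.7)/(15 + 101×0.82) = 0.0808 mA, I_C = β·I_B = 8.08 mA.
Then V_CE = 13 − 8.08×3.9 − 8.16×0.82 = -25.2 V < 0.2 V — the active assumption fails.
Re-solve with V_CE = 0.2 V. KCL at the emitter: V_E/R_E = (V_BB−0.7−V_E)/R_B + (V_CC−0.2−V_E)/R_C, giving V_E = 2.47 V.
I_C = (V_CC − 0.2 − V_E)/R_C = (12.8 − 2.47)/3.9 = 2.65 mA.
Check: I_B = (7.9 − 2.47)/15 = 0.362 mA, and β·I_B = 36.2 mA > I_C, confirming saturation.

saturation; I_C ≈ 2.6 mA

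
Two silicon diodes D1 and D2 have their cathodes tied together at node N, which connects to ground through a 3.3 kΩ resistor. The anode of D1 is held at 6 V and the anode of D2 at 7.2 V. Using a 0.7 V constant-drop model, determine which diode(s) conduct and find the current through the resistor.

Assume both conduct. Then node N would need to be at both 6−0.7 = 5.3 V and 7.2−0.7 = 6.5 V, which is impossible.
Assume only D2 conducts: V_N = 7.2 − 0.7 = 6.5 V, so I_R = 6.5/3.3 = 1.97 mA.
Check D1: its anode-to-cathode voltage is 6 − 6.5 = -0.5 V < 0.7 V, so it is off. The assumption is consistent.

Only D2 conducts; I_R ≈ 2 mA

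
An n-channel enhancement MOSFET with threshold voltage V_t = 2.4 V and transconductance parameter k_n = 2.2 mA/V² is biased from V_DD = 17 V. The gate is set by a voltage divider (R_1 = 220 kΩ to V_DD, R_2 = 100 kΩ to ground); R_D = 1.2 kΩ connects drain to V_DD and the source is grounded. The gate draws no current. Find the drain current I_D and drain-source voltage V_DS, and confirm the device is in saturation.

V_G = V_DD·R_2/(R_1+R_2) = 17×100/320 = 5.31 V. With the source grounded, V_GS = V_G = 5.31 V.
Assume saturation: I_D = (k_n/2)(V_GS − V_t)² = (2.2/2)×(5.31 − 2.4)² = 1.1×2.91² = 9.33 mA.
V_DS = V_DD − I_D·R_D = 17 − 9.33×1.2 = 5.8 V.
Saturation requires V_DS ≥ V_GS − V_t = 2.91 V; 5.8 ≥ 2.91 ✓.

I_D ≈ 9.3 mA, V_DS ≈ 5.8 V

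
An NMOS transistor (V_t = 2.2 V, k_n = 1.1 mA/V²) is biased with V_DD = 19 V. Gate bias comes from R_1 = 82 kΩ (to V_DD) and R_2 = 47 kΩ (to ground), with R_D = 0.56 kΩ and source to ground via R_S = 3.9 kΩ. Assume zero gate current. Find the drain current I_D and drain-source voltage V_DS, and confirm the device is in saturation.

V_G = V_DD·R_2/(R_1+R_2) = 19×47/129 = 6.92 V.
Assume saturation: I_D = (k_n/2)(V_GS − V_t)² with V_GS = V_G − I_D·R_S = 6.92 − 3.9·I_D.
Substituting gives 8.37·I_D² − 21.3·I_D + 12.3 = 0, with roots I_D = 0.886 or 1.66 mA.
The root I_D = 1.66 mA gives V_GS = 0.465 V ≤ V_t, so take I_D = 0.886 mA.
Then V_GS = 3.47 V and V_DS = V_DD − I_D(R_D+R_S) = 19 − 0.886×4.46 = 15.1 V.
Saturation requires V_DS ≥ V_GS − V_t = 1.27 V; 15.1 ≥ 1.27 ✓.

I_D ≈ 0.89 mA, V_DS ≈ 15 V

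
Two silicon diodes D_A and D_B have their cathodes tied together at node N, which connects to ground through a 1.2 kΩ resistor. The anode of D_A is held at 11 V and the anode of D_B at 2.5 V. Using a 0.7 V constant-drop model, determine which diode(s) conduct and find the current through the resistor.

Assume both conduct. Then node N would need to be at both 11−0.7 = 10.3 V and 2.5−0.7 = 1.8 V, which is impossible.
Assume only D_A conducts: V_N = 11 − 0.7 = 10.3 V, so I_R = 10.3/1.2 = 8.58 mA.
Check D_B: its anode-to-cathode voltage is 2.5 − 10.3 = -7.8 V < 0.7 V, so it is off. The assumption is consistent.

Only D_A conducts; I_R ≈ 8.6 mA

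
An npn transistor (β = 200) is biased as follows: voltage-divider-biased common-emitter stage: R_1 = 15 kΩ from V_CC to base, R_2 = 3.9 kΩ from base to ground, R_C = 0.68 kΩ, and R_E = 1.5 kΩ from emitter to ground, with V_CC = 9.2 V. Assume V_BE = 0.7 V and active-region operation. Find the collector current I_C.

I_C ≈ 0.79 mA

Thevenize the base divider: V_Th = V_CC·R_2/(R_1+R_2) = 9.2×3.9/18.9 = 1.9 V, R_Th = R_1‖R_2 = 3.1 kΩ.
Base-emitter loop: V_Th = I_B·R_Th + V_BE + (β+1)I_B·R_E, so I_B = (1.9 − 0.7) / (3.1 + 201×1.5) = 0.00393 mA.
I_C = β·I_B = 200×0.00393 = 0.787 mA, and I_E = (β+1)I_B = 0.791 mA.
V_CE = V_CC − I_C·R_C − I_E·R_E = 9.2 − 0.787×0.68 − 0.791×1.5 = 7.48 V.
V_CE = 7.48 V > 0.2 V confirms active-region operation.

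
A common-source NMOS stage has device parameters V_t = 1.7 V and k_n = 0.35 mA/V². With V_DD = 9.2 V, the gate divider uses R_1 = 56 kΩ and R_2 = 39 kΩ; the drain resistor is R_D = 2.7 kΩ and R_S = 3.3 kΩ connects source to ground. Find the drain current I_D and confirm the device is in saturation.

I_D ≈ 0.26 mA

V_G = V_DD·R_2/(R_1+R_2) = 9.2×39/95 = 3.78 V.
Assume saturation: I_D = (k_n/2)(V_GS − V_t)² with V_GS = V_G − I_D·R_S = 3.78 − 3.3·I_D.
Substituting gives 1.91·I_D² − 3.4·I_D + 0.755 = 0, with roots I_D = 0.26 or 1.52 mA.
The root I_D = 1.52 mA gives V_GS = -1.25 V ≤ V_t, so take I_D = 0.26 mA.
Then V_GS = 2.92 V and V_DS = V_DD − I_D(R_D+R_S) = 9.2 − 0.26×6 = 7.64 V.
Saturation requires V_DS ≥ V_GS − V_t = 1.22 V; 7.64 ≥ 1.22 ✓.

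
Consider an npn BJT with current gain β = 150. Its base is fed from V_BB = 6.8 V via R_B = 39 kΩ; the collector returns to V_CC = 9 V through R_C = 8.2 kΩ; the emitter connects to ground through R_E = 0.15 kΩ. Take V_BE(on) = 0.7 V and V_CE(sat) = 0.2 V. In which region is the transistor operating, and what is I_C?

saturation; I_C ≈ 1.1 mA

Assume active: I_B = (6.8 − 0.7)/(39 + 151×0.15) = 0.0989 mA, I_C = β·I_B = 14.8 mA.
Then V_CE = 9 − 14.8×8.2 − 14.9×0.15 = -115 V < 0.2 V — the active assumption fails.
Re-solve with V_CE = 0.2 V. KCL at the emitter: V_E/R_E = (V_BB−0.7−V_E)/R_B + (V_CC−0.2−V_E)/R_C, giving V_E = 0.18 V.
I_C = (V_CC − 0.2 − V_E)/R_C = (8.8 − 0.18)/8.2 = 1.05 mA.
Check: I_B = (6.1 − 0.18)/39 = 0.152 mA, and β·I_B = 22.8 mA > I_C, confirming saturation.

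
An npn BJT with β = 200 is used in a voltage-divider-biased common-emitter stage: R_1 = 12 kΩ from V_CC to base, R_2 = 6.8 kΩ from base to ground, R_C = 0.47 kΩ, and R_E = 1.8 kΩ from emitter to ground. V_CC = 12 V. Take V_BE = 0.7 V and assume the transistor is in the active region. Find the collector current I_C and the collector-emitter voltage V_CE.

Thevenize the base divider: V_Th = V_CC·R_2/(R_1+R_2) = 12×6.8/18.8 = 4.34 V, R_Th = R_1‖R_2 = 4.34 kΩ.
Base-emitter loop: V_Th = I_B·R_Th + V_BE + (β+1)I_B·R_E, so I_B = (4.34 − 0.7) / (4.34 + 201×1.8) = 0.00994 mA.
I_C = β·I_B = 200×0.00994 = 1.99 mA, and I_E = (β+1)I_B = 2 mA.
V_CE = V_CC − I_C·R_C − I_E·R_E = 12 − 1.99×0.47 − 2×1.8 = 7.47 V.
V_CE = 7.47 V > 0.2 V confirms active-region operation.

I_C ≈ 2 mA, V_CE ≈ 7.5 V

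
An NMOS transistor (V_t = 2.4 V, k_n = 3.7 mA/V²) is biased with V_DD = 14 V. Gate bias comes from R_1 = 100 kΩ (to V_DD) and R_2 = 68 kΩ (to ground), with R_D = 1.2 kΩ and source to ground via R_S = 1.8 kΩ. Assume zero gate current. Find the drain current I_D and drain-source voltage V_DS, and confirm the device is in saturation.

V_G = V_DD·R_2/(R_1+R_2) = 14×68/168 = 5.67 V.
Assume saturation: I_D = (k_n/2)(V_GS − V_t)² with V_GS = V_G − I_D·R_S = 5.67 − 1.8·I_D.
Substituting gives 5.99·I_D² − 22.8·I_D + 19.7 = 0, with roots I_D = 1.34 or 2.45 mA.
The root I_D = 2.45 mA gives V_GS = 1.25 V ≤ V_t, so take I_D = 1.34 mA.
Then V_GS = 3.25 V and V_DS = V_DD − I_D(R_D+R_S) = 14 − 1.34×3 = 9.97 V.
Saturation requires V_DS ≥ V_GS − V_t = 0.852 V; 9.97 ≥ 0.852 ✓.

I_D ≈ 1.3 mA, V_DS ≈ 10 V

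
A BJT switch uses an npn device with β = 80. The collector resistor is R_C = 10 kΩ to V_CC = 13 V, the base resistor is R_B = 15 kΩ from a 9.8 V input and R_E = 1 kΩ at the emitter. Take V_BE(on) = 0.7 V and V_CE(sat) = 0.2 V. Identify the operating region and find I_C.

Assume active: I_B = (9.8 − 0.7)/(15 + 81×1) = 0.0948 mA, I_C = β·I_B = 7.58 mA.
Then V_CE = 13 − 7.58×10 − 7.68×1 = -70.5 V < 0.2 V — the active assumption fails.
Re-solve with V_CE = 0.2 V. KCL at the emitter: V_E/R_E = (V_BB−0.7−V_E)/R_B + (V_CC−0.2−V_E)/R_C, giving V_E = 1.62 V.
I_C = (V_CC − 0.2 − V_E)/R_C = (12.8 − 1.62)/10 = 1.12 mA.
Check: I_B = (9.1 − 1.62)/15 = 0.499 mA, and β·I_B = 39.9 mA > I_C, confirming saturation.

saturation; I_C ≈ 1.1 mA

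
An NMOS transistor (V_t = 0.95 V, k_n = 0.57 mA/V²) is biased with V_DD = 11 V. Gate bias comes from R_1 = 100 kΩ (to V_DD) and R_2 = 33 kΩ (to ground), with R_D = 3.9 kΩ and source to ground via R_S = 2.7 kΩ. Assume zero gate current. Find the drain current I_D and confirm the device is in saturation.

I_D ≈ 0.29 mA

V_G = V_DD·R_2/(R_1+R_2) = 11×33/133 = 2.73 V.
Assume saturation: I_D = (k_n/2)(V_GS − V_t)² with V_GS = V_G − I_D·R_S = 2.73 − 2.7·I_D.
Substituting gives 2.08·I_D² − 3.74·I_D + 0.902 = 0, with roots I_D = 0.287 or 1.51 mA.
The root I_D = 1.51 mA gives V_GS = -1.35 V ≤ V_t, so take I_D = 0.287 mA.
Then V_GS = 1.95 V and V_DS = V_DD − I_D(R_D+R_S) = 11 − 0.287×6.6 = 9.1 V.
Saturation requires V_DS ≥ V_GS − V_t = 1 V; 9.1 ≥ 1 ✓.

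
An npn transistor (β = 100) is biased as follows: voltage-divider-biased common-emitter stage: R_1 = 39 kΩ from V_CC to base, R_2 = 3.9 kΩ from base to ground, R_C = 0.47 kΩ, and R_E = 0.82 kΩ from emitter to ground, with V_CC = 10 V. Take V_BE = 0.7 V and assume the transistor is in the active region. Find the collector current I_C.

Thevenize the base divider: V_Th = V_CC·R_2/(R_1+R_2) = 10×3.9/42.9 = 0.909 V, R_Th = R_1‖R_2 = 3.55 kΩ.
Base-emitter loop: V_Th = I_B·R_Th + V_BE + (β+1)I_B·R_E, so I_B = (0.909 − 0.7) / (3.55 + 101×0.82) = 0.00242 mA.
I_C = β·I_B = 100×0.00242 = 0.242 mA, and I_E = (β+1)I_B = 0.245 mA.
V_CE = V_CC − I_C·R_C − I_E·R_E = 10 − 0.242×0.47 − 0.245×0.82 = 9.69 V.
V_CE = 9.69 V > 0.2 V confirms active-region operation.

I_C ≈ 0.24 mA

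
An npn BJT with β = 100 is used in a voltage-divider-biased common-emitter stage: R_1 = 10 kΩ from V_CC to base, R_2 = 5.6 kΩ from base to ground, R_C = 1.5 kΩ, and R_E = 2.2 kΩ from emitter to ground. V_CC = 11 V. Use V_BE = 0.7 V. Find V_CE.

Thevenize the base divider: V_Th = V_CC·R_2/(R_1+R_2) = 11×5.6/15.6 = 3.95 V, R_Th = R_1‖R_2 = 3.59 kΩ.
Base-emitter loop: V_Th = I_B·R_Th + V_BE + (β+1)I_B·R_E, so I_B = (3.95 − 0.7) / (3.59 + 101×2.2) = 0.0144 mA.
I_C = β·I_B = 100×0.0144 = 1.44 mA, and I_E = (β+1)I_B = 1.45 mA.
V_CE = V_CC − I_C·R_C − I_E·R_E = 11 − 1.44×1.5 − 1.45×2.2 = 5.64 V.
V_CE = 5.64 V > 0.2 V confirms active-region operation.

V_CE ≈ 5.6 V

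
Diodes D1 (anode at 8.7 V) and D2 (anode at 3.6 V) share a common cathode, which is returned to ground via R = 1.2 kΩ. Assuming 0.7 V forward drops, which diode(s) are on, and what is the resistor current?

Assume both conduct. Then node N would need to be at both 8.7−0.7 = 8 V and 3.6−0.7 = 2.9 V, which is impossible.
Assume only D1 conducts: V_N = 8.7 − 0.7 = 8 V, so I_R = 8/1.2 = 6.67 mA.
Check D2: its anode-to-cathode voltage is 3.6 − 8 = -4.4 V < 0.7 V, so it is off. The assumption is consistent.

Only D1 conducts; I_R ≈ 6.7 mA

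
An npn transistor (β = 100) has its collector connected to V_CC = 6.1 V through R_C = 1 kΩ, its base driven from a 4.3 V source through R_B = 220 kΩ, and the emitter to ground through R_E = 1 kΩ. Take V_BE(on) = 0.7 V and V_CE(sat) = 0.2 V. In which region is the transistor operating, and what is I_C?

Assume active. Base-emitter loop: I_B = (V_BB − V_BE)/(R_B + (β+1)R_E) = (4.3 − 0.7)/(220 + 101×1) = 0.0112 mA.
I_C = β·I_B = 100×0.0112 = 1.12 mA.
V_CE = V_CC − I_C·R_C − I_E·R_E = 6.1 − 1.12×1 − 1.13×1 = 3.85 V > V_CE(sat), so the active-region assumption holds.

active; I_C ≈ 1.1 mA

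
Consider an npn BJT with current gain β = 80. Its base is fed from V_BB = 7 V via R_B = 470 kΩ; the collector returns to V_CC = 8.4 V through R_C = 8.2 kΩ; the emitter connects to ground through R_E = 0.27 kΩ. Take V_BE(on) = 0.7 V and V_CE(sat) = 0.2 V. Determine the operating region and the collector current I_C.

saturation; I_C ≈ 0.97 mA

Assume active: I_B = (7 − 0.7)/(470 + 81×0.27) = 0.0128 mA, I_C = β·I_B = 1.02 mA.
Then V_CE = 8.4 − 1.02×8.2 − 1.04×0.27 = -0.282 V < 0.2 V — the active assumption fails.
Re-solve with V_CE = 0.2 V. KCL at the emitter: V_E/R_E = (V_BB−0.7−V_E)/R_B + (V_CC−0.2−V_E)/R_C, giving V_E = 0.265 V.
I_C = (V_CC − 0.2 − V_E)/R_C = (8.2 − 0.265)/8.2 = 0.968 mA.
Check: I_B = (6.3 − 0.265)/470 = 0.0128 mA, and β·I_B = 1.03 mA > I_C, confirming saturation.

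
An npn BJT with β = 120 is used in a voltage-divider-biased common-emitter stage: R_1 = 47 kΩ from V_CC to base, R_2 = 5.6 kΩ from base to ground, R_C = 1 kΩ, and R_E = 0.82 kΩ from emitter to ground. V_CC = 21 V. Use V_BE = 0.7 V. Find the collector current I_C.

I_C ≈ 1.8 mA

Thevenize the base divider: V_Th = V_CC·R_2/(R_1+R_2) = 21×5.6/52.6 = 2.24 V, R_Th = R_1‖R_2 = 5 kΩ.
Base-emitter loop: V_Th = I_B·R_Th + V_BE + (β+1)I_B·R_E, so I_B = (2.24 − 0.7) / (5 + 121×0.82) = 0.0147 mA.
I_C = β·I_B = 120×0.0147 = 1.77 mA, and I_E = (β+1)I_B = 1.78 mA.
V_CE = V_CC − I_C·R_C − I_E·R_E = 21 − 1.77×1 − 1.78×0.82 = 17.8 V.
V_CE = 17.8 V > 0.2 V confirms active-region operation.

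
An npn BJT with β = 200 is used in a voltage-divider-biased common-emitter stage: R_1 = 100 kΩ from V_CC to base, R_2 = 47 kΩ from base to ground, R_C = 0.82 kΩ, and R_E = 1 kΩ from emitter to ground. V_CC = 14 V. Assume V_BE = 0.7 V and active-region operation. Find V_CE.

V_CE ≈ 8.1 V

Thevenize the base divider: V_Th = V_CC·R_2/(R_1+R_2) = 14×47/147 = 4.48 V, R_Th = R_1‖R_2 = 32 kΩ.
Base-emitter loop: V_Th = I_B·R_Th + V_BE + (β+1)I_B·R_E, so I_B = (4.48 − 0.7) / (32 + 201×1) = 0.0162 mA.
I_C = β·I_B = 200×0.0162 = 3.24 mA, and I_E = (β+1)I_B = 3.26 mA.
V_CE = V_CC − I_C·R_C − I_E·R_E = 14 − 3.24×0.82 − 3.26×1 = 8.08 V.
V_CE = 8.08 V > 0.2 V confirms active-region operation.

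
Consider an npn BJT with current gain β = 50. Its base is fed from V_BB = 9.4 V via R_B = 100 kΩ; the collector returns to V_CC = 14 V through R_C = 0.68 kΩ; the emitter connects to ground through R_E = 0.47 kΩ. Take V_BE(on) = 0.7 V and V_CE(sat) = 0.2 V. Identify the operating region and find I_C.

active; I_C ≈ 3.5 mA

Assume active. Base-emitter loop: I_B = (V_BB − V_BE)/(R_B + (β+1)R_E) = (9.4 − 0.7)/(100 + 51×0.47) = 0.0702 mA.
I_C = β·I_B = 50×0.0702 = 3.51 mA.
V_CE = V_CC − I_C·R_C − I_E·R_E = 14 − 3.51×0.68 − 3.58×0.47 = 9.93 V > V_CE(sat), so the active-region assumption holds.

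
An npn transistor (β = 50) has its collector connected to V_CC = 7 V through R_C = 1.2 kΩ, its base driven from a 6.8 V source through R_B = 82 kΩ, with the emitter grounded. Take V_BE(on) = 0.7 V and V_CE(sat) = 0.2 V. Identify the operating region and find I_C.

active; I_C ≈ 3.7 mA

Assume active. Base-emitter loop: I_B = (V_BB − V_BE)/R_B = (6.8 − 0.7)/82 = 0.0744 mA.
I_C = β·I_B = 50×0.0744 = 3.72 mA.
V_CE = V_CC − I_C·R_C = 7 − 3.72×1.2 = 2.54 V > V_CE(sat), so the active-region assumption holds.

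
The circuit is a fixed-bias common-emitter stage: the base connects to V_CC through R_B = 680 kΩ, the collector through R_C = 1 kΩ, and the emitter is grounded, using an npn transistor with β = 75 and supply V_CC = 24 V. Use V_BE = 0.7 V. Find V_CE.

Base loop: V_CC = I_B·R_B + V_BE, so I_B = (24 − 0.7)/680 kΩ = 0.0343 mA.
In the active region I_C = β·I_B = 75 × 0.0343 = 2.57 mA.
Collector loop: V_CE = V_CC − I_C·R_C = 24 − 2.57×1 = 21.4 V.
Since V_CE = 21.4 V > V_CE(sat) ≈ 0.2 V, the transistor is in the active region as assumed.

V_CE ≈ 21 V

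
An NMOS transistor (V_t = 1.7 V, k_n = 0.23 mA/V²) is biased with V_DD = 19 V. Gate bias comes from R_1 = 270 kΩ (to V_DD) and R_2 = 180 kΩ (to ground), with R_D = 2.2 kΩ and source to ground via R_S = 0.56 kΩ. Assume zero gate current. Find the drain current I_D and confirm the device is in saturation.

I_D ≈ 2.4 mA

V_G = V_DD·R_2/(R_1+R_2) = 19×180/450 = 7.6 V.
Assume saturation: I_D = (k_n/2)(V_GS − V_t)² with V_GS = V_G − I_D·R_S = 7.6 − 0.56·I_D.
Substituting gives 0.0361·I_D² − 1.76·I_D + 4 = 0, with roots I_D = 2.39 or 46.4 mA.
The root I_D = 46.4 mA gives V_GS = -18.4 V ≤ V_t, so take I_D = 2.39 mA.
Then V_GS = 6.26 V and V_DS = V_DD − I_D(R_D+R_S) = 19 − 2.39×2.76 = 12.4 V.
Saturation requires V_DS ≥ V_GS − V_t = 4.56 V; 12.4 ≥ 4.56 ✓.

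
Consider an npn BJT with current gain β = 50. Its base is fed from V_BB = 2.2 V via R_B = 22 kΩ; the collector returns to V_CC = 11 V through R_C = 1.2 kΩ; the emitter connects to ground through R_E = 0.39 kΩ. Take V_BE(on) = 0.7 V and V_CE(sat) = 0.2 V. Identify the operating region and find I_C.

active; I_C ≈ 1.8 mA

Assume active. Base-emitter loop: I_B = (V_BB − V_BE)/(R_B + (β+1)R_E) = (2.2 − 0.7)/(22 + 51×0.39) = 0.0358 mA.
I_C = β·I_B = 50×0.0358 = 1.79 mA.
V_CE = V_CC − I_C·R_C − I_E·R_E = 11 − 1.79×1.2 − 1.83×0.39 = 8.14 V > V_CE(sat), so the active-region assumption holds.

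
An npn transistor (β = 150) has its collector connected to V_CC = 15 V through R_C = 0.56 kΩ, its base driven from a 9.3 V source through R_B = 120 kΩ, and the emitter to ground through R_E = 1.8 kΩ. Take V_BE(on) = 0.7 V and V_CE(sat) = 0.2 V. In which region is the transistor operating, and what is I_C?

active; I_C ≈ 3.3 mA

Assume active. Base-emitter loop: I_B = (V_BB − V_BE)/(R_B + (β+1)R_E) = (9.3 − 0.7)/(120 + 151×1.8) = 0.0219 mA.
I_C = β·I_B = 150×0.0219 = 3.29 mA.
V_CE = V_CC − I_C·R_C − I_E·R_E = 15 − 3.29×0.56 − 3.31×1.8 = 7.19 V > V_CE(sat), so the active-region assumption holds.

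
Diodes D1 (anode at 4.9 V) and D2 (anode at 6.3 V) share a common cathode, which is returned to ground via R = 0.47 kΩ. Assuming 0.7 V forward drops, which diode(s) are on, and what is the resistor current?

Only D2 conducts; I_R ≈ 12 mA

Assume both conduct. Then node N would need to be at both 4.9−0.7 = 4.2 V and 6.3−0.7 = 5.6 V, which is impossible.
Assume only D2 conducts: V_N = 6.3 − 0.7 = 5.6 V, so I_R = 5.6/0.47 = 11.9 mA.
Check D1: its anode-to-cathode voltage is 4.9 − 5.6 = -0.7 V < 0.7 V, so it is off. The assumption is consistent.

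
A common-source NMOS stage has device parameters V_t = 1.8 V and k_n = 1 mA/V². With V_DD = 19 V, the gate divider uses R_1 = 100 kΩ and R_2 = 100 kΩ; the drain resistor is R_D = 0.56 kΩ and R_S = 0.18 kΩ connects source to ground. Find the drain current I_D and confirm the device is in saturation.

I_D ≈ 14 mA

V_G = V_DD·R_2/(R_1+R_2) = 19×100/200 = 9.5 V.
Assume saturation: I_D = (k_n/2)(V_GS − V_t)² with V_GS = V_G − I_D·R_S = 9.5 − 0.18·I_D.
Substituting gives 0.0162·I_D² − 2.39·I_D + 29.6 = 0, with roots I_D = 13.7 or 134 mA.
The root I_D = 134 mA gives V_GS = -14.5 V ≤ V_t, so take I_D = 13.7 mA.
Then V_GS = 7.03 V and V_DS = V_DD − I_D(R_D+R_S) = 19 − 13.7×0.74 = 8.86 V.
Saturation requires V_DS ≥ V_GS − V_t = 5.23 V; 8.86 ≥ 5.23 ✓.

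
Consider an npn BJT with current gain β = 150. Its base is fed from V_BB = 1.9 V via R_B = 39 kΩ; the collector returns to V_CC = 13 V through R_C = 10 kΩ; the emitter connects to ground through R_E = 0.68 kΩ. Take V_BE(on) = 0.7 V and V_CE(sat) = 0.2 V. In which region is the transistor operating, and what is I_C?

Assume active: I_B = (1.9 − 0.7)/(39 + 151×0.68) = 0.00847 mA, I_C = β·I_B = 1.27 mA.
Then V_CE = 13 − 1.27×10 − 1.28×0.68 = -0.574 V < 0.2 V — the active assumption fails.
Re-solve with V_CE = 0.2 V. KCL at the emitter: V_E/R_E = (V_BB−0.7−V_E)/R_B + (V_CC−0.2−V_E)/R_C, giving V_E = 0.821 V.
I_C = (V_CC − 0.2 − V_E)/R_C = (12.8 − 0.821)/10 = 1.2 mA.
Check: I_B = (1.2 − 0.821)/39 = 0.00971 mA, and β·I_B = 1.46 mA > I_C, confirming saturation.

saturation; I_C ≈ 1.2 mA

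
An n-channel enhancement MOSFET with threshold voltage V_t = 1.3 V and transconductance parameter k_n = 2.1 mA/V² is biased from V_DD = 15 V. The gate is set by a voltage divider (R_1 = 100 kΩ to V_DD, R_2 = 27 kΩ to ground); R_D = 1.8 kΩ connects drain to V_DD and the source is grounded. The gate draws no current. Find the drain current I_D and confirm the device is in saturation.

I_D ≈ 3.7 mA

V_G = V_DD·R_2/(R_1+R_2) = 15×27/127 = 3.19 V. With the source grounded, V_GS = V_G = 3.19 V.
Assume saturation: I_D = (k_n/2)(V_GS − V_t)² = (2.1/2)×(3.19 − 1.3)² = 1.05×1.89² = 3.75 mA.
V_DS = V_DD − I_D·R_D = 15 − 3.75×1.8 = 8.26 V.
Saturation requires V_DS ≥ V_GS − V_t = 1.89 V; 8.26 ≥ 1.89 ✓.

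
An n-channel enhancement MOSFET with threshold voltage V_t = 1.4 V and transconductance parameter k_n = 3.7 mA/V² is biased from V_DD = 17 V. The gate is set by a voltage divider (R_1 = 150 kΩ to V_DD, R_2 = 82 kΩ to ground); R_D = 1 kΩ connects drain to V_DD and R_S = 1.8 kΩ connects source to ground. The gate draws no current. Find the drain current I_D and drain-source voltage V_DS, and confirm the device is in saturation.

V_G = V_DD·R_2/(R_1+R_2) = 17×82/232 = 6.01 V.
Assume saturation: I_D = (k_n/2)(V_GS − V_t)² with V_GS = V_G − I_D·R_S = 6.01 − 1.8·I_D.
Substituting gives 5.99·I_D² − 31.7·I_D + 39.3 = 0, with roots I_D = 1.98 or 3.3 mA.
The root I_D = 3.3 mA gives V_GS = 0.0639 V ≤ V_t, so take I_D = 1.98 mA.
Then V_GS = 2.44 V and V_DS = V_DD − I_D(R_D+R_S) = 17 − 1.98×2.8 = 11.4 V.
Saturation requires V_DS ≥ V_GS − V_t = 1.04 V; 11.4 ≥ 1.04 ✓.

I_D ≈ 2 mA, V_DS ≈ 11 V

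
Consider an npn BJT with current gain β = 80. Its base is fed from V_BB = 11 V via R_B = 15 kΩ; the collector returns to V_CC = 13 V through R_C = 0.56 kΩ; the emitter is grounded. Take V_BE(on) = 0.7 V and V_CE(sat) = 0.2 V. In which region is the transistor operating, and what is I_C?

saturation; I_C ≈ 23 mA

Assume active: I_B = (11 − 0.7)/15 = 0.687 mA, giving I_C = β·I_B = 54.9 mA.
But then V_CE = 13 − 54.9×0.56 = -17.8 V < V_CE(sat) = 0.2 V — impossible in the active region.
So the transistor is saturated. With V_CE = 0.2 V, I_C = (V_CC − 0.2)/R_C = 12.8/0.56 = 22.9 mA.
Check: β·I_B = 54.9 mA > I_C = 22.9 mA, confirming saturation.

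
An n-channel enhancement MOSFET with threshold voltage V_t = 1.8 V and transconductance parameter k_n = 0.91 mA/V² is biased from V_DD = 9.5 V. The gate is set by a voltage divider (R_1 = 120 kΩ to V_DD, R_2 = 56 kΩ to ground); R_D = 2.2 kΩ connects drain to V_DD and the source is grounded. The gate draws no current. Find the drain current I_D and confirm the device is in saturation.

V_G = V_DD·R_2/(R_1+R_2) = 9.5×56/176 = 3.02 V. With the source grounded, V_GS = V_G = 3.02 V.
Assume saturation: I_D = (k_n/2)(V_GS − V_t)² = (0.91/2)×(3.02 − 1.8)² = 0.455×1.22² = 0.68 mA.
V_DS = V_DD − I_D·R_D = 9.5 − 0.68×2.2 = 8 V.
Saturation requires V_DS ≥ V_GS − V_t = 1.22 V; 8 ≥ 1.22 ✓.

I_D ≈ 0.68 mA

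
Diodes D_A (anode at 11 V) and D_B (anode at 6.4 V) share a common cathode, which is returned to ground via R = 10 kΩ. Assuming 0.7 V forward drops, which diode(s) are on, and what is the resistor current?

Assume both conduct. Then node N would need to be at both 11−0.7 = 10.3 V and 6.4−0.7 = 5.7 V, which is impossible.
Assume only D_A conducts: V_N = 11 − 0.7 = 10.3 V, so I_R = 10.3/10 = 1.03 mA.
Check D_B: its anode-to-cathode voltage is 6.4 − 10.3 = -3.9 V < 0.7 V, so it is off. The assumption is consistent.

Only D_A conducts; I_R ≈ 1 mA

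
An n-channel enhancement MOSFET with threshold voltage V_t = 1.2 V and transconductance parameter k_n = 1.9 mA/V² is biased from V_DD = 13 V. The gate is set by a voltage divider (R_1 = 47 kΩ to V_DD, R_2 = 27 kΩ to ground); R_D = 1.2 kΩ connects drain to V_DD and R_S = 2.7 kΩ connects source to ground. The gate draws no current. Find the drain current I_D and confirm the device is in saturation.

V_G = V_DD·R_2/(R_1+R_2) = 13×27/74 = 4.74 V.
Assume saturation: I_D = (k_n/2)(V_GS − V_t)² with V_GS = V_G − I_D·R_S = 4.74 − 2.7·I_D.
Substituting gives 6.93·I_D² − 19.2·I_D + 11.9 = 0, with roots I_D = 0.943 or 1.83 mA.
The root I_D = 1.83 mA gives V_GS = -0.186 V ≤ V_t, so take I_D = 0.943 mA.
Then V_GS = 2.2 V and V_DS = V_DD − I_D(R_D+R_S) = 13 − 0.943×3.9 = 9.32 V.
Saturation requires V_DS ≥ V_GS − V_t = 0.996 V; 9.32 ≥ 0.996 ✓.

I_D ≈ 0.94 mA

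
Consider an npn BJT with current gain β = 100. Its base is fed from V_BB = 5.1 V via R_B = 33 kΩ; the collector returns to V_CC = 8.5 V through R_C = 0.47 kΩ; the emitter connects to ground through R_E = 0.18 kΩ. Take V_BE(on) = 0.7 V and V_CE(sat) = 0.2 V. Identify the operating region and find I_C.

active; I_C ≈ 8.6 mA

Assume active. Base-emitter loop: I_B = (V_BB − V_BE)/(R_B + (β+1)R_E) = (5.1 − 0.7)/(33 + 101×0.18) = 0.086 mA.
I_C = β·I_B = 100×0.086 = 8.6 mA.
V_CE = V_CC − I_C·R_C − I_E·R_E = 8.5 − 8.6×0.47 − 8.68×0.18 = 2.9 V > V_CE(sat), so the active-region assumption holds.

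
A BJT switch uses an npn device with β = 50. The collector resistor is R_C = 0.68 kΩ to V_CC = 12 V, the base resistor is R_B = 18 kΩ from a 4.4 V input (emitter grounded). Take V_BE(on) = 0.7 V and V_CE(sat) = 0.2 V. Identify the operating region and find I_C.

Assume active. Base-emitter loop: I_B = (V_BB − V_BE)/R_B = (4.4 − 0.7)/18 = 0.206 mA.
I_C = β·I_B = 50×0.206 = 10.3 mA.
V_CE = V_CC − I_C·R_C = 12 − 10.3×0.68 = 5.01 V > V_CE(sat), so the active-region assumption holds.

active; I_C ≈ 10 mA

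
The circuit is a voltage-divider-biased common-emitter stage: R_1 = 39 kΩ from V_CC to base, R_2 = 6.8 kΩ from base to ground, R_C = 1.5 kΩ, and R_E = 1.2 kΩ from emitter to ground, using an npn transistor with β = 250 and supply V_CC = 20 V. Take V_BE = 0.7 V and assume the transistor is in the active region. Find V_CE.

V_CE ≈ 15 V

Thevenize the base divider: V_Th = V_CC·R_2/(R_1+R_2) = 20×6.8/45.8 = 2.97 V, R_Th = R_1‖R_2 = 5.79 kΩ.
Base-emitter loop: V_Th = I_B·R_Th + V_BE + (β+1)I_B·R_E, so I_B = (2.97 − 0.7) / (5.79 + 251×1.2) = 0.00739 mA.
I_C = β·I_B = 250×0.00739 = 1.85 mA, and I_E = (β+1)I_B = 1.86 mA.
V_CE = V_CC − I_C·R_C − I_E·R_E = 20 − 1.85×1.5 − 1.86×1.2 = 15 V.
V_CE = 15 V > 0.2 V confirms active-region operation.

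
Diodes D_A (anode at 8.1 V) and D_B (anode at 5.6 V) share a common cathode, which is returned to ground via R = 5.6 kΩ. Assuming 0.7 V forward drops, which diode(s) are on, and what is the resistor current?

Assume both conduct. Then node N would need to be at both 8.1−0.7 = 7.4 V and 5.6−0.7 = 4.9 V, which is impossible.
Assume only D_A conducts: V_N = 8.1 − 0.7 = 7.4 V, so I_R = 7.4/5.6 = 1.32 mA.
Check D_B: its anode-to-cathode voltage is 5.6 − 7.4 = -1.8 V < 0.7 V, so it is off. The assumption is consistent.

Only D_A conducts; I_R ≈ 1.3 mA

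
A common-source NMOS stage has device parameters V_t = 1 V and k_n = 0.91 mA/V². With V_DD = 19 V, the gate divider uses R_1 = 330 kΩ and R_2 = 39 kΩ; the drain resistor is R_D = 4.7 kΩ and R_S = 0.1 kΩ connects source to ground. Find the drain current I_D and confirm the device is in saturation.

V_G = V_DD·R_2/(R_1+R_2) = 19×39/369 = 2.01 V.
Assume saturation: I_D = (k_n/2)(V_GS − V_t)² with V_GS = V_G − I_D·R_S = 2.01 − 0.1·I_D.
Substituting gives 0.00455·I_D² − 1.09·I_D + 0.462 = 0, with roots I_D = 0.424 or 240 mA.
The root I_D = 240 mA gives V_GS = -21.9 V ≤ V_t, so take I_D = 0.424 mA.
Then V_GS = 1.97 V and V_DS = V_DD − I_D(R_D+R_S) = 19 − 0.424×4.8 = 17 V.
Saturation requires V_DS ≥ V_GS − V_t = 0.966 V; 17 ≥ 0.966 ✓.

I_D ≈ 0.42 mA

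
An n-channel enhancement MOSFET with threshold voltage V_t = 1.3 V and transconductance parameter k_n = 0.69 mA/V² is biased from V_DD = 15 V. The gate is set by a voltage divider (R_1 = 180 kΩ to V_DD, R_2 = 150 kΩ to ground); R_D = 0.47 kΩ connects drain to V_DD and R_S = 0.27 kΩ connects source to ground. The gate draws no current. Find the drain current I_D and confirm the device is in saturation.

I_D ≈ 5.6 mA

V_G = V_DD·R_2/(R_1+R_2) = 15×150/330 = 6.82 V.
Assume saturation: I_D = (k_n/2)(V_GS − V_t)² with V_GS = V_G − I_D·R_S = 6.82 − 0.27·I_D.
Substituting gives 0.0252·I_D² − 2.03·I_D + 10.5 = 0, with roots I_D = 5.56 or 75.1 mA.
The root I_D = 75.1 mA gives V_GS = -13.5 V ≤ V_t, so take I_D = 5.56 mA.
Then V_GS = 5.32 V and V_DS = V_DD − I_D(R_D+R_S) = 15 − 5.56×0.74 = 10.9 V.
Saturation requires V_DS ≥ V_GS − V_t = 4.02 V; 10.9 ≥ 4.02 ✓.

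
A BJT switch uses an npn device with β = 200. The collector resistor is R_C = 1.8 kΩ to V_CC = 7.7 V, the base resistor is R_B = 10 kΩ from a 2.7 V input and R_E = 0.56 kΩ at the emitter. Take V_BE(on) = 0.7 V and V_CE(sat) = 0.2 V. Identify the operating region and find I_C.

Assume active: I_B = (2.7 − 0.7)/(10 + 201×0.56) = 0.0163 mA, I_C = β·I_B = 3.26 mA.
Then V_CE = 7.7 − 3.26×1.8 − 3.28×0.56 = -0.0115 V < 0.2 V — the active assumption fails.
Re-solve with V_CE = 0.2 V. KCL at the emitter: V_E/R_E = (V_BB−0.7−V_E)/R_B + (V_CC−0.2−V_E)/R_C, giving V_E = 1.79 V.
I_C = (V_CC − 0.2 − V_E)/R_C = (7.5 − 1.79)/1.8 = 3.17 mA.
Check: I_B = (2 − 1.79)/10 = 0.0211 mA, and β·I_B = 4.23 mA > I_C, confirming saturation.

saturation; I_C ≈ 3.2 mA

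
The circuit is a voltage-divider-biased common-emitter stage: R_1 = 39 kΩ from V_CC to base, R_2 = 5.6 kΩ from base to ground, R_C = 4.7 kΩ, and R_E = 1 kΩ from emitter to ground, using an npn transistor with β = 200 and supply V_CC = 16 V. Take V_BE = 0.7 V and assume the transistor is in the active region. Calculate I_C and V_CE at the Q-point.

I_C ≈ 1.3 mA, V_CE ≈ 8.7 V

Thevenize the base divider: V_Th = V_CC·R_2/(R_1+R_2) = 16×5.6/44.6 = 2.01 V, R_Th = R_1‖R_2 = 4.9 kΩ.
Base-emitter loop: V_Th = I_B·R_Th + V_BE + (β+1)I_B·R_E, so I_B = (2.01 − 0.7) / (4.9 + 201×1) = 0.00636 mA.
I_C = β·I_B = 200×0.00636 = 1.27 mA, and I_E = (β+1)I_B = 1.28 mA.
V_CE = V_CC − I_C·R_C − I_E·R_E = 16 − 1.27×4.7 − 1.28×1 = 8.75 V.
V_CE = 8.75 V > 0.2 V confirms active-region operation.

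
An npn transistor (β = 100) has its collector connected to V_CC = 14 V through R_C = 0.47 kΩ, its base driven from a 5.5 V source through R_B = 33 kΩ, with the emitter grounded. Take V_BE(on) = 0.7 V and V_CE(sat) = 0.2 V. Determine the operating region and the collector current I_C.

active; I_C ≈ 15 mA

Assume active. Base-emitter loop: I_B = (V_BB − V_BE)/R_B = (5.5 − 0.7)/33 = 0.145 mA.
I_C = β·I_B = 100×0.145 = 14.5 mA.
V_CE = V_CC − I_C·R_C = 14 − 14.5×0.47 = 7.16 V > V_CE(sat), so the active-region assumption holds.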